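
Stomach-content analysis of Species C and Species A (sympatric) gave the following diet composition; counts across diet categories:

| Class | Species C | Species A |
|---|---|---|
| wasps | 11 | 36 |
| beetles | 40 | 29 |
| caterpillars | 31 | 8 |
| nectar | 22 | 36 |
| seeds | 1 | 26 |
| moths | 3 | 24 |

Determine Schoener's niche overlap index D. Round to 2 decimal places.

Proportions for Species C (n=108): 11/108=0.1019, 40/108=0.3704, 31/108=0.2870, 22/108=0.2037, 1/108=0.0093, 3/108=0.0278
Proportions for Species A (n=159): 36/159=0.2264, 29/159=0.1824, 8/159=0.0503, 36/159=0.2264, 26/159=0.1635, 24/159=0.1509
Σ|p₁ᵢ − p₂ᵢ| = 0.1245 + 0.1880 + 0.2367 + 0.0227 + 0.1542 + 0.1231 = 0.8492
D = 1 − ½ × 0.8492 = 1 − 0.42460 = 0.57540

0.58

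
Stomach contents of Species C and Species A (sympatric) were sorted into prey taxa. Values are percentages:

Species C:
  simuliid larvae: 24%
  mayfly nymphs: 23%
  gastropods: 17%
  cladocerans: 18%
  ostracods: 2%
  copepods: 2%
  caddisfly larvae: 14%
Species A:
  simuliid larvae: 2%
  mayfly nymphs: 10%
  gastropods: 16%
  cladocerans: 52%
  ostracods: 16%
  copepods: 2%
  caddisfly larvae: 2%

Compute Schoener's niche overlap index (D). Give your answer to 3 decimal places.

0.520

Convert percentages to proportions (divide by 100).
Σ|p₁ᵢ − p₂ᵢ| = 0.22 + 0.13 + 0.01 + 0.34 + 0.14 + 0.00 + 0.12 = 0.96
D = 1 − ½ × 0.96 = 1 − 0.480 = 0.52000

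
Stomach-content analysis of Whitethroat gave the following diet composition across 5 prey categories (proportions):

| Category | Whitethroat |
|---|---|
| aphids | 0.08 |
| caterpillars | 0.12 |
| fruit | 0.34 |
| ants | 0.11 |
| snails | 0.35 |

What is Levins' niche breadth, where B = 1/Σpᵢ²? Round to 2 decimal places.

3.69

Σpᵢ² = 0.08² + 0.12² + 0.34² + 0.11² + 0.35² = 0.0064 + 0.0144 + 0.1156 + 0.0121 + 0.1225 = 0.2710
B = 1 / 0.2710 = 3.6900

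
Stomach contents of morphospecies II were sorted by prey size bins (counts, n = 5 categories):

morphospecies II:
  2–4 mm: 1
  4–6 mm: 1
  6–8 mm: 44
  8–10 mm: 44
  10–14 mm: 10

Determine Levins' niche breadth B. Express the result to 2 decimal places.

2.52

Proportions for morphospecies II (n=100): 1/100=0.0100, 1/100=0.0100, 44/100=0.4400, 44/100=0.4400, 10/100=0.1000
Σpᵢ² = 0.0100² + 0.0100² + 0.4400² + 0.4400² + 0.1000² = 0.000100 + 0.000100 + 0.193600 + 0.193600 + 0.010000 = 0.397400
B = 1 / 0.397400 = 2.5164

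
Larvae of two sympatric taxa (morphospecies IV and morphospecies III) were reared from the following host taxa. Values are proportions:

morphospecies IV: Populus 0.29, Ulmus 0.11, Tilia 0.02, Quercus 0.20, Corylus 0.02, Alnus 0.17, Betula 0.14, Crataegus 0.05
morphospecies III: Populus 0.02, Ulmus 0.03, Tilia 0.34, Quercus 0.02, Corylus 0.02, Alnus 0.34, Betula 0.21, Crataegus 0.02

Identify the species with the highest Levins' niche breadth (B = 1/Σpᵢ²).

Σp_IVᵢ² = 0.29² + 0.11² + 0.02² + 0.20² + 0.02² + 0.17² + 0.14² + 0.05² = 0.0841 + 0.0121 + 0.0004 + 0.0400 + 0.0004 + 0.0289 + 0.0196 + 0.0025 = 0.1880
B_IV = 1 / 0.1880 = 5.3191
Σp_IIIᵢ² = 0.02² + 0.03² + 0.34² + 0.02² + 0.02² + 0.34² + 0.21² + 0.02² = 0.0004 + 0.0009 + 0.1156 + 0.0004 + 0.0004 + 0.1156 + 0.0441 + 0.0004 = 0.2778
B_III = 1 / 0.2778 = 3.5997
Highest B → broadest niche (most generalist): morphospecies IV (B = 5.32).

morphospecies IV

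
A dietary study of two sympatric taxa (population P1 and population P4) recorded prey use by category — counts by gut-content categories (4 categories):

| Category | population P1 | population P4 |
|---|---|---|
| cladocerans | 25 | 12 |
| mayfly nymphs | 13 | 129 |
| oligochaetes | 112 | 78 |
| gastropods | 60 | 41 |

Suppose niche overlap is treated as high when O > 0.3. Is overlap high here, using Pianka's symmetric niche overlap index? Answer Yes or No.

Yes

Proportions for population P1 (n=210): 25/210=0.1190, 13/210=0.0619, 112/210=0.5333, 60/210=0.2857
Proportions for population P4 (n=260): 12/260=0.0462, 129/260=0.4962, 78/260=0.3000, 41/260=0.1577
Σ p₁ᵢp₂ᵢ = 0.005498 + 0.030715 + 0.159990 + 0.045055 = 0.241258
Σp_1ᵢ² = 0.1190² + 0.0619² + 0.5333² + 0.2857² = 0.014161 + 0.003832 + 0.284409 + 0.081624 = 0.384026
Σp_2ᵢ² = 0.0462² + 0.4962² + 0.3000² + 0.1577² = 0.002134 + 0.246214 + 0.090000 + 0.024869 = 0.363217
O = 0.241258 / √(0.384026 × 0.363217) = 0.241258 / 0.3734766 = 0.6460
O = 0.6460 > 0.3 → Yes.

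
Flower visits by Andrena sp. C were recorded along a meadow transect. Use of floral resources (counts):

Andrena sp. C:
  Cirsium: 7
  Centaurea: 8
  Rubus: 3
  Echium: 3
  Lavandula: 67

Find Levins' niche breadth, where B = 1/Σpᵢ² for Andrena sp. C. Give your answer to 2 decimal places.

1.68

Proportions for Andrena sp. C (n=88): 7/88=0.0795, 8/88=0.0909, 3/88=0.0341, 3/88=0.0341, 67/88=0.7614
Σpᵢ² = 0.0795² + 0.0909² + 0.0341² + 0.0341² + 0.7614² = 0.006320 + 0.008263 + 0.001163 + 0.001163 + 0.579730 = 0.596639
B = 1 / 0.596639 = 1.6761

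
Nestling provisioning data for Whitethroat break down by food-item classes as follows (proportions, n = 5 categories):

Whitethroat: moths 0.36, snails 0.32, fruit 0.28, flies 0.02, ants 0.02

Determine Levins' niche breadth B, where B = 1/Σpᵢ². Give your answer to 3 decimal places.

Σpᵢ² = 0.36² + 0.32² + 0.28² + 0.02² + 0.02² = 0.1296 + 0.1024 + 0.0784 + 0.0004 + 0.0004 = 0.3112
B = 1 / 0.3112 = 3.21337

3.213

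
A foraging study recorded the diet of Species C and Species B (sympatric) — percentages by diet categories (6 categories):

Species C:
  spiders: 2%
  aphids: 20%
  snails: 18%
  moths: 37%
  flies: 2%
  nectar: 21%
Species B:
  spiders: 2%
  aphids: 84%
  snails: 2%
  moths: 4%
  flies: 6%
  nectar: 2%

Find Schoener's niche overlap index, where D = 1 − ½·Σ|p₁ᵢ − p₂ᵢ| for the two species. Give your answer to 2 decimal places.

0.32

Convert percentages to proportions (divide by 100).
Σ|p₁ᵢ − p₂ᵢ| = 0.00 + 0.64 + 0.16 + 0.33 + 0.04 + 0.19 = 1.36
D = 1 − ½ × 1.36 = 1 − 0.680 = 0.3200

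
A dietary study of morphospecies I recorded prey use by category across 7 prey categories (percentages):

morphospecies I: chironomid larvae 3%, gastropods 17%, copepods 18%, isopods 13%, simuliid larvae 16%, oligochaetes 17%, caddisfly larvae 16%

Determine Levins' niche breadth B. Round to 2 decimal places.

Convert percentages to proportions (divide by 100).
Σpᵢ² = 0.03² + 0.17² + 0.18² + 0.13² + 0.16² + 0.17² + 0.16² = 0.0009 + 0.0289 + 0.0324 + 0.0169 + 0.0256 + 0.0289 + 0.0256 = 0.1592
B = 1 / 0.1592 = 6.2814

6.28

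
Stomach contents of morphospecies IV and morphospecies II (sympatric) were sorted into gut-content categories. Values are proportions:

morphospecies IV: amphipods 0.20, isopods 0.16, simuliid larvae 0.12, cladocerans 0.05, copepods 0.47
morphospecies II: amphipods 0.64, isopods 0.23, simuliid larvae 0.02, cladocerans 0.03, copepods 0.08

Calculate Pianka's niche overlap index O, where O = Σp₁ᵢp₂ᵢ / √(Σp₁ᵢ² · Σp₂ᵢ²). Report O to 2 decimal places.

0.55

Σ p₁ᵢp₂ᵢ = 0.1280 + 0.0368 + 0.0024 + 0.0015 + 0.0376 = 0.2063
Σp_1ᵢ² = 0.20² + 0.16² + 0.12² + 0.05² + 0.47² = 0.0400 + 0.0256 + 0.0144 + 0.0025 + 0.2209 = 0.3034
Σp_2ᵢ² = 0.64² + 0.23² + 0.02² + 0.03² + 0.08² = 0.4096 + 0.0529 + 0.0004 + 0.0009 + 0.0064 = 0.4702
O = 0.2063 / √(0.3034 × 0.4702) = 0.2063 / 0.37770 = 0.5462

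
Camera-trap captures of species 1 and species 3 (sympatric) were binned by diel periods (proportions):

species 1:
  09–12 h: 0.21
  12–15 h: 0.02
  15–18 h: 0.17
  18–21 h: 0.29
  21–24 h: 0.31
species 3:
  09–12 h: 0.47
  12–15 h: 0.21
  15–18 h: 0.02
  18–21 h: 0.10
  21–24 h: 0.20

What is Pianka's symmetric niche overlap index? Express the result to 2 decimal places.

Σ p₁ᵢp₂ᵢ = 0.0987 + 0.0042 + 0.0034 + 0.0290 + 0.0620 = 0.1973
Σp_1ᵢ² = 0.21² + 0.02² + 0.17² + 0.29² + 0.31² = 0.0441 + 0.0004 + 0.0289 + 0.0841 + 0.0961 = 0.2536
Σp_2ᵢ² = 0.47² + 0.21² + 0.02² + 0.10² + 0.20² = 0.2209 + 0.0441 + 0.0004 + 0.0100 + 0.0400 = 0.3154
O = 0.1973 / √(0.2536 × 0.3154) = 0.1973 / 0.28282 = 0.6976

0.70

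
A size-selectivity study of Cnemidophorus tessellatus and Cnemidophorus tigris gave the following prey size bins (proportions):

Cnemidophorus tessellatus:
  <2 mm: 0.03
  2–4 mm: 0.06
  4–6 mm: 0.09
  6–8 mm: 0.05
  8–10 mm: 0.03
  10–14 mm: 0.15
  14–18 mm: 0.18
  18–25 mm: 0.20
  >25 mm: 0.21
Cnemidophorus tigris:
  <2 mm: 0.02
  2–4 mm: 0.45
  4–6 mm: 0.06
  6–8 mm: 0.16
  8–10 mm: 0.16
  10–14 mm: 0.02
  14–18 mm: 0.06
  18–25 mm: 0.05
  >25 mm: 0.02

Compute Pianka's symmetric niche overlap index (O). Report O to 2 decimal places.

Σ p₁ᵢp₂ᵢ = 0.0006 + 0.0270 + 0.0054 + 0.0080 + 0.0048 + 0.0030 + 0.0108 + 0.0100 + 0.0042 = 0.0738
Σp_1ᵢ² = 0.03² + 0.06² + 0.09² + 0.05² + 0.03² + 0.15² + 0.18² + 0.20² + 0.21² = 0.0009 + 0.0036 + 0.0081 + 0.0025 + 0.0009 + 0.0225 + 0.0324 + 0.0400 + 0.0441 = 0.1550
Σp_2ᵢ² = 0.02² + 0.45² + 0.06² + 0.16² + 0.16² + 0.02² + 0.06² + 0.05² + 0.02² = 0.0004 + 0.2025 + 0.0036 + 0.0256 + 0.0256 + 0.0004 + 0.0036 + 0.0025 + 0.0004 = 0.2646
O = 0.0738 / √(0.1550 × 0.2646) = 0.0738 / 0.20252 = 0.3644

0.36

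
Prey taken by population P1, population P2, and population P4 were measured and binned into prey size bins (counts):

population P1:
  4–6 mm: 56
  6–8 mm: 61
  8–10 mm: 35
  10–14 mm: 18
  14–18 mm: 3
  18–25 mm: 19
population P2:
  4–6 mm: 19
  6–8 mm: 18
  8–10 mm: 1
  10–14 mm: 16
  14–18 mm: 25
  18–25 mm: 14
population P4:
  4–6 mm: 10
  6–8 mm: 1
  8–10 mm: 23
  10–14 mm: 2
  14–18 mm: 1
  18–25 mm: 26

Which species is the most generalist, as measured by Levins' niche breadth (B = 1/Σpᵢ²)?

Proportions for population P1 (n=192): 56/192=0.2917, 61/192=0.3177, 35/192=0.1823, 18/192=0.0938, 3/192=0.0156, 19/192=0.0990
Proportions for population P2 (n=93): 19/93=0.2043, 18/93=0.1935, 1/93=0.0108, 16/93=0.1720, 25/93=0.2688, 14/93=0.1505
Proportions for population P4 (n=63): 10/63=0.1587, 1/63=0.0159, 23/63=0.3651, 2/63=0.0317, 1/63=0.0159, 26/63=0.4127
Σp_P1ᵢ² = 0.2917² + 0.3177² + 0.1823² + 0.0938² + 0.0156² + 0.0990² = 0.085089 + 0.100933 + 0.033233 + 0.008798 + 0.000243 + 0.009801 = 0.238097
B_P1 = 1 / 0.238097 = 4.2000
Σp_P2ᵢ² = 0.2043² + 0.1935² + 0.0108² + 0.1720² + 0.2688² + 0.1505² = 0.041738 + 0.037442 + 0.000117 + 0.029584 + 0.072253 + 0.022650 = 0.203784
B_P2 = 1 / 0.203784 = 4.9072
Σp_P4ᵢ² = 0.1587² + 0.0159² + 0.3651² + 0.0317² + 0.0159² + 0.4127² = 0.025186 + 0.000253 + 0.133298 + 0.001005 + 0.000253 + 0.170321 = 0.330316
B_P4 = 1 / 0.330316 = 3.0274
Highest B → broadest niche (most generalist): population P2 (B = 4.91).

population P2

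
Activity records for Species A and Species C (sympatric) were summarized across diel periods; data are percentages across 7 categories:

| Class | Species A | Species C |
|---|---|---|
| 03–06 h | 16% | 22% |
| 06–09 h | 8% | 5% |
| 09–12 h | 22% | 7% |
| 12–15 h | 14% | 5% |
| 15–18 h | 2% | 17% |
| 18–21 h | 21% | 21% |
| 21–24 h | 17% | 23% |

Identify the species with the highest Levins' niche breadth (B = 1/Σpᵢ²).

Species A

Convert percentages to proportions (divide by 100).
Σp_Aᵢ² = 0.16² + 0.08² + 0.22² + 0.14² + 0.02² + 0.21² + 0.17² = 0.0256 + 0.0064 + 0.0484 + 0.0196 + 0.0004 + 0.0441 + 0.0289 = 0.1734
B_A = 1 / 0.1734 = 5.7670
Σp_Cᵢ² = 0.22² + 0.05² + 0.07² + 0.05² + 0.17² + 0.21² + 0.23² = 0.0484 + 0.0025 + 0.0049 + 0.0025 + 0.0289 + 0.0441 + 0.0529 = 0.1842
B_C = 1 / 0.1842 = 5.4289
Highest B → broadest niche (most generalist): Species A (B = 5.77).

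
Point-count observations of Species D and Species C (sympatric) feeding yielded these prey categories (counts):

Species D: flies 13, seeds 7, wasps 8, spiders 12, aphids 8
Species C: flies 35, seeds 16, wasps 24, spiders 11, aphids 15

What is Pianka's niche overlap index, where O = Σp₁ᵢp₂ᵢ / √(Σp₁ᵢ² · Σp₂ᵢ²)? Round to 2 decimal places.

0.93

Proportions for Species D (n=48): 13/48=0.2708, 7/48=0.1458, 8/48=0.1667, 12/48=0.2500, 8/48=0.1667
Proportions for Species C (n=101): 35/101=0.3465, 16/101=0.1584, 24/101=0.2376, 11/101=0.1089, 15/101=0.1485
Σ p₁ᵢp₂ᵢ = 0.093832 + 0.023095 + 0.039608 + 0.027225 + 0.024755 = 0.208515
Σp_1ᵢ² = 0.2708² + 0.1458² + 0.1667² + 0.2500² + 0.1667² = 0.073333 + 0.021258 + 0.027789 + 0.062500 + 0.027789 = 0.212669
Σp_2ᵢ² = 0.3465² + 0.1584² + 0.2376² + 0.1089² + 0.1485² = 0.120062 + 0.025091 + 0.056454 + 0.011859 + 0.022052 = 0.235518
O = 0.208515 / √(0.212669 × 0.235518) = 0.208515 / 0.2238021 = 0.9317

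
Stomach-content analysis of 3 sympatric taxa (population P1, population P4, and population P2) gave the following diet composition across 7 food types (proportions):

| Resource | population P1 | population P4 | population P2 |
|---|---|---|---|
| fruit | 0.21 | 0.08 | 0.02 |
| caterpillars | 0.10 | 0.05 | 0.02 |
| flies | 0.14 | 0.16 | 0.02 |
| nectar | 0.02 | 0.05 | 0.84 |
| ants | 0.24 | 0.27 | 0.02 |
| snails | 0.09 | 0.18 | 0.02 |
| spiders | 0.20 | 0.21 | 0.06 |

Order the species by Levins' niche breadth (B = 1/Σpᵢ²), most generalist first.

Σp_P1ᵢ² = 0.21² + 0.10² + 0.14² + 0.02² + 0.24² + 0.09² + 0.20² = 0.0441 + 0.0100 + 0.0196 + 0.0004 + 0.0576 + 0.0081 + 0.0400 = 0.1798
B_P1 = 1 / 0.1798 = 5.5617
Σp_P4ᵢ² = 0.08² + 0.05² + 0.16² + 0.05² + 0.27² + 0.18² + 0.21² = 0.0064 + 0.0025 + 0.0256 + 0.0025 + 0.0729 + 0.0324 + 0.0441 = 0.1864
B_P4 = 1 / 0.1864 = 5.3648
Σp_P2ᵢ² = 0.02² + 0.02² + 0.02² + 0.84² + 0.02² + 0.02² + 0.06² = 0.0004 + 0.0004 + 0.0004 + 0.7056 + 0.0004 + 0.0004 + 0.0036 = 0.7112
B_P2 = 1 / 0.7112 = 1.4061
Ranking by B (broadest → narrowest): population P1 (5.56) > population P4 (5.36) > population P2 (1.41)

population P1 > population P4 > population P2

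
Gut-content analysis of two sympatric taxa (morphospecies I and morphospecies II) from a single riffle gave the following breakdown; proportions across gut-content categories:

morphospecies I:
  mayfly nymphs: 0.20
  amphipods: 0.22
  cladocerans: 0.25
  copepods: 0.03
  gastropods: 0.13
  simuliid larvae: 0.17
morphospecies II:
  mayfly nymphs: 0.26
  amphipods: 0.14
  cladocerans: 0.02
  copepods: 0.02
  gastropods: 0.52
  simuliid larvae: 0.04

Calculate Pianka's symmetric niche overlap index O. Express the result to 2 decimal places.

Σ p₁ᵢp₂ᵢ = 0.0520 + 0.0308 + 0.0050 + 0.0006 + 0.0676 + 0.0068 = 0.1628
Σp_1ᵢ² = 0.20² + 0.22² + 0.25² + 0.03² + 0.13² + 0.17² = 0.0400 + 0.0484 + 0.0625 + 0.0009 + 0.0169 + 0.0289 = 0.1976
Σp_2ᵢ² = 0.26² + 0.14² + 0.02² + 0.02² + 0.52² + 0.04² = 0.0676 + 0.0196 + 0.0004 + 0.0004 + 0.2704 + 0.0016 = 0.3600
O = 0.1628 / √(0.1976 × 0.3600) = 0.1628 / 0.26671 = 0.6104

0.61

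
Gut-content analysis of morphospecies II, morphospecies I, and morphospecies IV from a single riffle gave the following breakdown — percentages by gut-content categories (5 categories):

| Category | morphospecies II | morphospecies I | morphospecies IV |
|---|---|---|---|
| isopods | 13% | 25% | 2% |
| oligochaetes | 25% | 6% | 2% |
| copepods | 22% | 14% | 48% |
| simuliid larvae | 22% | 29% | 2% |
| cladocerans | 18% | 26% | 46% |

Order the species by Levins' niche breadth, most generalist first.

morphospecies II > morphospecies I > morphospecies IV

Convert percentages to proportions (divide by 100).
Σp_IIᵢ² = 0.13² + 0.25² + 0.22² + 0.22² + 0.18² = 0.0169 + 0.0625 + 0.0484 + 0.0484 + 0.0324 = 0.2086
B_II = 1 / 0.2086 = 4.7939
Σp_Iᵢ² = 0.25² + 0.06² + 0.14² + 0.29² + 0.26² = 0.0625 + 0.0036 + 0.0196 + 0.0841 + 0.0676 = 0.2374
B_I = 1 / 0.2374 = 4.2123
Σp_IVᵢ² = 0.02² + 0.02² + 0.48² + 0.02² + 0.46² = 0.0004 + 0.0004 + 0.2304 + 0.0004 + 0.2116 = 0.4432
B_IV = 1 / 0.4432 = 2.2563
Ranking by B (broadest → narrowest): morphospecies II (4.79) > morphospecies I (4.21) > morphospecies IV (2.26)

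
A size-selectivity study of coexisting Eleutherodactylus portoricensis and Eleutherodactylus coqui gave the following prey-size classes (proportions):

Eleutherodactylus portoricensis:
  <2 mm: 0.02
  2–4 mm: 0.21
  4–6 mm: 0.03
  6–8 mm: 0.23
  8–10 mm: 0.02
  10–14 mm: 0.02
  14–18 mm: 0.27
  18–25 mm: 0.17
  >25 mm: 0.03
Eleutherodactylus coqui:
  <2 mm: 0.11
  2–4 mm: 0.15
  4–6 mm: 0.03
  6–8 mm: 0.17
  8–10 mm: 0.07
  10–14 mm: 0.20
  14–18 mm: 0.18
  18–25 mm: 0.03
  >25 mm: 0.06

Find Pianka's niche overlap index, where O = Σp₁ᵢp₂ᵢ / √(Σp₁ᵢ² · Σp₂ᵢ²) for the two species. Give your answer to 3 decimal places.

Σ p₁ᵢp₂ᵢ = 0.0022 + 0.0315 + 0.0009 + 0.0391 + 0.0014 + 0.0040 + 0.0486 + 0.0051 + 0.0018 = 0.1346
Σp_1ᵢ² = 0.02² + 0.21² + 0.03² + 0.23² + 0.02² + 0.02² + 0.27² + 0.17² + 0.03² = 0.0004 + 0.0441 + 0.0009 + 0.0529 + 0.0004 + 0.0004 + 0.0729 + 0.0289 + 0.0009 = 0.2018
Σp_2ᵢ² = 0.11² + 0.15² + 0.03² + 0.17² + 0.07² + 0.20² + 0.18² + 0.03² + 0.06² = 0.0121 + 0.0225 + 0.0009 + 0.0289 + 0.0049 + 0.0400 + 0.0324 + 0.0009 + 0.0036 = 0.1462
O = 0.1346 / √(0.2018 × 0.1462) = 0.1346 / 0.171765 = 0.78363

0.784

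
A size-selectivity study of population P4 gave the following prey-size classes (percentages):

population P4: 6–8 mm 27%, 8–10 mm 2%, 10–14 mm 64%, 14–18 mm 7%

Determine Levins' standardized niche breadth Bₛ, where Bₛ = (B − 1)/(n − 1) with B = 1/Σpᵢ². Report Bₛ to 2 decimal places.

Convert percentages to proportions (divide by 100).
Σpᵢ² = 0.27² + 0.02² + 0.64² + 0.07² = 0.0729 + 0.0004 + 0.4096 + 0.0049 = 0.4878
B = 1 / 0.4878 = 2.0500
Bₛ = (B − 1)/(n − 1) = (2.0500 − 1)/(4 − 1) = 1.0500/3 = 0.3500

0.35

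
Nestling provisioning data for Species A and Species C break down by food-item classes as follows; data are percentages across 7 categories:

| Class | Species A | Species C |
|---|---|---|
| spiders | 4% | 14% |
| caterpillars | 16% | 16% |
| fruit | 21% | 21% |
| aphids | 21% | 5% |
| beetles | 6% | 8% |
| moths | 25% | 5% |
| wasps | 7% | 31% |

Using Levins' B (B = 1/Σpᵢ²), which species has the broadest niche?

Convert percentages to proportions (divide by 100).
Σp_Aᵢ² = 0.04² + 0.16² + 0.21² + 0.21² + 0.06² + 0.25² + 0.07² = 0.0016 + 0.0256 + 0.0441 + 0.0441 + 0.0036 + 0.0625 + 0.0049 = 0.1864
B_A = 1 / 0.1864 = 5.3648
Σp_Cᵢ² = 0.14² + 0.16² + 0.21² + 0.05² + 0.08² + 0.05² + 0.31² = 0.0196 + 0.0256 + 0.0441 + 0.0025 + 0.0064 + 0.0025 + 0.0961 = 0.1968
B_C = 1 / 0.1968 = 5.0813
Highest B → broadest niche (most generalist): Species A (B = 5.36).

Species A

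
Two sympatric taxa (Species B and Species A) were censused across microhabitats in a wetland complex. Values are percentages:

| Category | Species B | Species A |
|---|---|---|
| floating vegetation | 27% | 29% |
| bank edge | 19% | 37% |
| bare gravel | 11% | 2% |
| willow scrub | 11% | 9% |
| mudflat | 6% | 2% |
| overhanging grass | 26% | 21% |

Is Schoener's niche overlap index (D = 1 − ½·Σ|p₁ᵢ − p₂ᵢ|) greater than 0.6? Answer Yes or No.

Convert percentages to proportions (divide by 100).
Σ|p₁ᵢ − p₂ᵢ| = 0.02 + 0.18 + 0.09 + 0.02 + 0.04 + 0.05 = 0.40
D = 1 − ½ × 0.40 = 1 − 0.200 = 0.8000
D = 0.8000 > 0.6 → Yes.

Yes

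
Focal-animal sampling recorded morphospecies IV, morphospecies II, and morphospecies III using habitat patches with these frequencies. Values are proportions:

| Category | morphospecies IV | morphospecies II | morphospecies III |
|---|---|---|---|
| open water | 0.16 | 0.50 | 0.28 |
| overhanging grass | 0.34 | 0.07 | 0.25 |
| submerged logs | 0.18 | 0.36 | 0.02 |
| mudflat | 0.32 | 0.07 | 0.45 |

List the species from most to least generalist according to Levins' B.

morphospecies IV > morphospecies III > morphospecies II

Σp_IVᵢ² = 0.16² + 0.34² + 0.18² + 0.32² = 0.0256 + 0.1156 + 0.0324 + 0.1024 = 0.2760
B_IV = 1 / 0.2760 = 3.6232
Σp_IIᵢ² = 0.50² + 0.07² + 0.36² + 0.07² = 0.2500 + 0.0049 + 0.1296 + 0.0049 = 0.3894
B_II = 1 / 0.3894 = 2.5681
Σp_IIIᵢ² = 0.28² + 0.25² + 0.02² + 0.45² = 0.0784 + 0.0625 + 0.0004 + 0.2025 = 0.3438
B_III = 1 / 0.3438 = 2.9087
Ranking by B (broadest → narrowest): morphospecies IV (3.62) > morphospecies III (2.91) > morphospecies II (2.57)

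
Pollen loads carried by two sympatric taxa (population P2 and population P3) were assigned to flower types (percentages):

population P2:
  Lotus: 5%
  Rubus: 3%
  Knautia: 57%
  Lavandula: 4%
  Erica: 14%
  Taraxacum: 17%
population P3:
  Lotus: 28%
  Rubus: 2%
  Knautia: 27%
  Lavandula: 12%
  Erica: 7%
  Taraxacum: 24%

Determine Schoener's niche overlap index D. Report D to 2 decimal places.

0.62

Convert percentages to proportions (divide by 100).
Σ|p₁ᵢ − p₂ᵢ| = 0.23 + 0.01 + 0.30 + 0.08 + 0.07 + 0.07 = 0.76
D = 1 − ½ × 0.76 = 1 − 0.380 = 0.6200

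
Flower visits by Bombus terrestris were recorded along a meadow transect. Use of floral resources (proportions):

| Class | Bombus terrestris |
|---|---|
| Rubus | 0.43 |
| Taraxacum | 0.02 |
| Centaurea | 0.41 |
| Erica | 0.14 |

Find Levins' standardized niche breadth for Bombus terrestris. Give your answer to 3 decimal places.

Σpᵢ² = 0.43² + 0.02² + 0.41² + 0.14² = 0.1849 + 0.0004 + 0.1681 + 0.0196 = 0.3730
B = 1 / 0.3730 = 2.68097
Bₛ = (B − 1)/(n − 1) = (2.68097 − 1)/(4 − 1) = 1.68097/3 = 0.56032

0.560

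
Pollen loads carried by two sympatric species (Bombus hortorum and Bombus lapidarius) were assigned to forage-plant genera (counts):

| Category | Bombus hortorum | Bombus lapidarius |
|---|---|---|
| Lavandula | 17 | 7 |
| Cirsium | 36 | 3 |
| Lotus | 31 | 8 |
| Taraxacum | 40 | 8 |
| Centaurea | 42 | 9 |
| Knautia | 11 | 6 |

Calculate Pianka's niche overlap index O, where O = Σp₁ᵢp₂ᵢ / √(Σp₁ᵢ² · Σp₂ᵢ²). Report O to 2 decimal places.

Proportions for Bombus hortorum (n=177): 17/177=0.0960, 36/177=0.2034, 31/177=0.1751, 40/177=0.2260, 42/177=0.2373, 11/177=0.0621
Proportions for Bombus lapidarius (n=41): 7/41=0.1707, 3/41=0.0732, 8/41=0.1951, 8/41=0.1951, 9/41=0.2195, 6/41=0.1463
Σ p₁ᵢp₂ᵢ = 0.016387 + 0.014889 + 0.034162 + 0.044093 + 0.052087 + 0.009085 = 0.170703
Σp_1ᵢ² = 0.0960² + 0.2034² + 0.1751² + 0.2260² + 0.2373² + 0.0621² = 0.009216 + 0.041372 + 0.030660 + 0.051076 + 0.056311 + 0.003856 = 0.192491
Σp_2ᵢ² = 0.1707² + 0.0732² + 0.1951² + 0.1951² + 0.2195² + 0.1463² = 0.029138 + 0.005358 + 0.038064 + 0.038064 + 0.048180 + 0.021404 = 0.180208
O = 0.170703 / √(0.192491 × 0.180208) = 0.170703 / 0.1862483 = 0.9165

0.92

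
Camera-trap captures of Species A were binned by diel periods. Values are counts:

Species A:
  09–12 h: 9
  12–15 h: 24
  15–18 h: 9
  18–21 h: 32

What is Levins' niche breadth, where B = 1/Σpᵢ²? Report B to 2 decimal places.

3.11

Proportions for Species A (n=74): 9/74=0.1216, 24/74=0.3243, 9/74=0.1216, 32/74=0.4324
Σpᵢ² = 0.1216² + 0.3243² + 0.1216² + 0.4324² = 0.014787 + 0.105170 + 0.014787 + 0.186970 = 0.321714
B = 1 / 0.321714 = 3.1084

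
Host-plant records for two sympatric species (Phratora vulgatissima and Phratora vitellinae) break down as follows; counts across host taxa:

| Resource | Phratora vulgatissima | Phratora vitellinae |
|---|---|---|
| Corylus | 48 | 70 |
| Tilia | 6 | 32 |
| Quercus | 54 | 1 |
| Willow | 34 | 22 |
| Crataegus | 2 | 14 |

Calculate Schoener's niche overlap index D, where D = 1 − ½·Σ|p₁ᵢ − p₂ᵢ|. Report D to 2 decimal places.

Proportions for Phratora vulgatissima (n=144): 48/144=0.3333, 6/144=0.0417, 54/144=0.3750, 34/144=0.2361, 2/144=0.0139
Proportions for Phratora vitellinae (n=139): 70/139=0.5036, 32/139=0.2302, 1/139=0.0072, 22/139=0.1583, 14/139=0.1007
Σ|p₁ᵢ − p₂ᵢ| = 0.1703 + 0.1885 + 0.3678 + 0.0778 + 0.0868 = 0.8912
D = 1 − ½ × 0.8912 = 1 − 0.44560 = 0.55440

0.55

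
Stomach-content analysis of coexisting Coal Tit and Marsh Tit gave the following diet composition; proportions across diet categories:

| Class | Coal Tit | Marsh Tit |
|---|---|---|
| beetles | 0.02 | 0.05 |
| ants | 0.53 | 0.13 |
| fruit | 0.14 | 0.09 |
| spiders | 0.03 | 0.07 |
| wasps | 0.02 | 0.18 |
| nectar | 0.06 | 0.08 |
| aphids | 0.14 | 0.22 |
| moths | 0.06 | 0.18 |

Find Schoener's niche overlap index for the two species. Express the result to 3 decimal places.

0.550

Σ|p₁ᵢ − p₂ᵢ| = 0.03 + 0.40 + 0.05 + 0.04 + 0.16 + 0.02 + 0.08 + 0.12 = 0.90
D = 1 − ½ × 0.90 = 1 − 0.450 = 0.55000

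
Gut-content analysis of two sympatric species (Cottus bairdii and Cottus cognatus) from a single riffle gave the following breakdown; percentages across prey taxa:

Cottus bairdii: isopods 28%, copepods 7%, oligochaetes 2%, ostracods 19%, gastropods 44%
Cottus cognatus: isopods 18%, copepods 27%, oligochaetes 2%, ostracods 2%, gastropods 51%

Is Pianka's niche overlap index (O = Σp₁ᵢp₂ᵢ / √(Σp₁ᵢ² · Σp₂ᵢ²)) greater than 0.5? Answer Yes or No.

Convert percentages to proportions (divide by 100).
Σ p₁ᵢp₂ᵢ = 0.0504 + 0.0189 + 0.0004 + 0.0038 + 0.2244 = 0.2979
Σp_1ᵢ² = 0.28² + 0.07² + 0.02² + 0.19² + 0.44² = 0.0784 + 0.0049 + 0.0004 + 0.0361 + 0.1936 = 0.3134
Σp_2ᵢ² = 0.18² + 0.27² + 0.02² + 0.02² + 0.51² = 0.0324 + 0.0729 + 0.0004 + 0.0004 + 0.2601 = 0.3662
O = 0.2979 / √(0.3134 × 0.3662) = 0.2979 / 0.33877 = 0.8794
O = 0.8794 > 0.5 → Yes.

Yes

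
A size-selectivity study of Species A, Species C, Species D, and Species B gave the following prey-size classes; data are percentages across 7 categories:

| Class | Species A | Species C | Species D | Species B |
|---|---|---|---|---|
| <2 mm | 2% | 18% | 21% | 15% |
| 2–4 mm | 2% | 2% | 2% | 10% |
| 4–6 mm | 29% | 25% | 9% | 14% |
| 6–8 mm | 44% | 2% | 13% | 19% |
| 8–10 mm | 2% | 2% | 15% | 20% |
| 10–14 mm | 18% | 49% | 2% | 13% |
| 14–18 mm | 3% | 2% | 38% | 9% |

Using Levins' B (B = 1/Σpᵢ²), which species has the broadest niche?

Species B

Convert percentages to proportions (divide by 100).
Σp_Aᵢ² = 0.02² + 0.02² + 0.29² + 0.44² + 0.02² + 0.18² + 0.03² = 0.0004 + 0.0004 + 0.0841 + 0.1936 + 0.0004 + 0.0324 + 0.0009 = 0.3122
B_A = 1 / 0.3122 = 3.2031
Σp_Cᵢ² = 0.18² + 0.02² + 0.25² + 0.02² + 0.02² + 0.49² + 0.02² = 0.0324 + 0.0004 + 0.0625 + 0.0004 + 0.0004 + 0.2401 + 0.0004 = 0.3366
B_C = 1 / 0.3366 = 2.9709
Σp_Dᵢ² = 0.21² + 0.02² + 0.09² + 0.13² + 0.15² + 0.02² + 0.38² = 0.0441 + 0.0004 + 0.0081 + 0.0169 + 0.0225 + 0.0004 + 0.1444 = 0.2368
B_D = 1 / 0.2368 = 4.2230
Σp_Bᵢ² = 0.15² + 0.10² + 0.14² + 0.19² + 0.20² + 0.13² + 0.09² = 0.0225 + 0.0100 + 0.0196 + 0.0361 + 0.0400 + 0.0169 + 0.0081 = 0.1532
B_B = 1 / 0.1532 = 6.5274
Highest B → broadest niche (most generalist): Species B (B = 6.53).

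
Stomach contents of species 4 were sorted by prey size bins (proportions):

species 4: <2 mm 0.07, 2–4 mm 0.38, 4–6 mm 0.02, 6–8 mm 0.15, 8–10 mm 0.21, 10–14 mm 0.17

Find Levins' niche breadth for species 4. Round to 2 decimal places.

4.08

Σpᵢ² = 0.07² + 0.38² + 0.02² + 0.15² + 0.21² + 0.17² = 0.0049 + 0.1444 + 0.0004 + 0.0225 + 0.0441 + 0.0289 = 0.2452
B = 1 / 0.2452 = 4.0783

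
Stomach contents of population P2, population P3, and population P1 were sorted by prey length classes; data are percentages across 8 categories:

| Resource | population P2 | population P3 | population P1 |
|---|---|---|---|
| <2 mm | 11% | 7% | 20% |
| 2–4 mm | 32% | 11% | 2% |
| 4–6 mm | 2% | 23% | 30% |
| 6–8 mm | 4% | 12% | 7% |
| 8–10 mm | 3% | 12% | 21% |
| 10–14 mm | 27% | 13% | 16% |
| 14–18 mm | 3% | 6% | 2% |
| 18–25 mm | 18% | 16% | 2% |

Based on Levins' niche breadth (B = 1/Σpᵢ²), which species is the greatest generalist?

Convert percentages to proportions (divide by 100).
Σp_P2ᵢ² = 0.11² + 0.32² + 0.02² + 0.04² + 0.03² + 0.27² + 0.03² + 0.18² = 0.0121 + 0.1024 + 0.0004 + 0.0016 + 0.0009 + 0.0729 + 0.0009 + 0.0324 = 0.2236
B_P2 = 1 / 0.2236 = 4.4723
Σp_P3ᵢ² = 0.07² + 0.11² + 0.23² + 0.12² + 0.12² + 0.13² + 0.06² + 0.16² = 0.0049 + 0.0121 + 0.0529 + 0.0144 + 0.0144 + 0.0169 + 0.0036 + 0.0256 = 0.1448
B_P3 = 1 / 0.1448 = 6.9061
Σp_P1ᵢ² = 0.20² + 0.02² + 0.30² + 0.07² + 0.21² + 0.16² + 0.02² + 0.02² = 0.0400 + 0.0004 + 0.0900 + 0.0049 + 0.0441 + 0.0256 + 0.0004 + 0.0004 = 0.2058
B_P1 = 1 / 0.2058 = 4.8591
Highest B → broadest niche (most generalist): population P3 (B = 6.91).

population P3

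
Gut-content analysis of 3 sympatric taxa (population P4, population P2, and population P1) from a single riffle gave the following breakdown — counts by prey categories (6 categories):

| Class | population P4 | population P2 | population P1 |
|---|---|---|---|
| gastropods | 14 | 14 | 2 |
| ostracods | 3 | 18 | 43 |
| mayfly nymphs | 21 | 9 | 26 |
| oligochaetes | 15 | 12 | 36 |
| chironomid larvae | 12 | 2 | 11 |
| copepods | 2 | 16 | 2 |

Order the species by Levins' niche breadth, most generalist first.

population P2 > population P4 > population P1

Proportions for population P4 (n=67): 14/67=0.2090, 3/67=0.0448, 21/67=0.3134, 15/67=0.2239, 12/67=0.1791, 2/67=0.0299
Proportions for population P2 (n=71): 14/71=0.1972, 18/71=0.2535, 9/71=0.1268, 12/71=0.1690, 2/71=0.0282, 16/71=0.2254
Proportions for population P1 (n=120): 2/120=0.0167, 43/120=0.3583, 26/120=0.2167, 36/120=0.3000, 11/120=0.0917, 2/120=0.0167
Σp_P4ᵢ² = 0.2090² + 0.0448² + 0.3134² + 0.2239² + 0.1791² + 0.0299² = 0.043681 + 0.002007 + 0.098220 + 0.050131 + 0.032077 + 0.000894 = 0.227010
B_P4 = 1 / 0.227010 = 4.4051
Σp_P2ᵢ² = 0.1972² + 0.2535² + 0.1268² + 0.1690² + 0.0282² + 0.2254² = 0.038888 + 0.064262 + 0.016078 + 0.028561 + 0.000795 + 0.050805 = 0.199389
B_P2 = 1 / 0.199389 = 5.0153
Σp_P1ᵢ² = 0.0167² + 0.3583² + 0.2167² + 0.3000² + 0.0917² + 0.0167² = 0.000279 + 0.128379 + 0.046959 + 0.090000 + 0.008409 + 0.000279 = 0.274305
B_P1 = 1 / 0.274305 = 3.6456
Ranking by B (broadest → narrowest): population P2 (5.02) > population P4 (4.41) > population P1 (3.65)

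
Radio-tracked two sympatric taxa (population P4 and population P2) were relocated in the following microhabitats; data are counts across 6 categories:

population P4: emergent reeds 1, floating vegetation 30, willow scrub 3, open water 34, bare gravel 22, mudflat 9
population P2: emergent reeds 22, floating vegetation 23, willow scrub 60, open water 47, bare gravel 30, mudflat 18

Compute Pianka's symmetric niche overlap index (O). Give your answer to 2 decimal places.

Proportions for population P4 (n=99): 1/99=0.0101, 30/99=0.3030, 3/99=0.0303, 34/99=0.3434, 22/99=0.2222, 9/99=0.0909
Proportions for population P2 (n=200): 22/200=0.1100, 23/200=0.1150, 60/200=0.3000, 47/200=0.2350, 30/200=0.1500, 18/200=0.0900
Σ p₁ᵢp₂ᵢ = 0.001111 + 0.034845 + 0.009090 + 0.080699 + 0.033330 + 0.008181 = 0.167256
Σp_1ᵢ² = 0.0101² + 0.3030² + 0.0303² + 0.3434² + 0.2222² + 0.0909² = 0.000102 + 0.091809 + 0.000918 + 0.117924 + 0.049373 + 0.008263 = 0.268389
Σp_2ᵢ² = 0.1100² + 0.1150² + 0.3000² + 0.2350² + 0.1500² + 0.0900² = 0.012100 + 0.013225 + 0.090000 + 0.055225 + 0.022500 + 0.008100 = 0.201150
O = 0.167256 / √(0.268389 × 0.201150) = 0.167256 / 0.2323498 = 0.7198

0.72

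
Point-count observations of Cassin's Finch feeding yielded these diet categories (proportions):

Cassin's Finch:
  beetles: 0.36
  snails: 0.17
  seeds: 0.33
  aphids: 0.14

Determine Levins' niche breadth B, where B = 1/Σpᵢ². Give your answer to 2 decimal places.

3.48

Σpᵢ² = 0.36² + 0.17² + 0.33² + 0.14² = 0.1296 + 0.0289 + 0.1089 + 0.0196 = 0.2870
B = 1 / 0.2870 = 3.4843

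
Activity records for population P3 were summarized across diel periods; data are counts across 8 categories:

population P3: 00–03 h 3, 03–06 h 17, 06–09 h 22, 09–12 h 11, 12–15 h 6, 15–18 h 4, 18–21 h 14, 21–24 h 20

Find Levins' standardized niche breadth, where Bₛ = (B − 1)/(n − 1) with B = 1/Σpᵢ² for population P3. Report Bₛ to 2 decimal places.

Proportions for population P3 (n=97): 3/97=0.0309, 17/97=0.1753, 22/97=0.2268, 11/97=0.1134, 6/97=0.0619, 4/97=0.0412, 14/97=0.1443, 20/97=0.2062
Σpᵢ² = 0.0309² + 0.1753² + 0.2268² + 0.1134² + 0.0619² + 0.0412² + 0.1443² + 0.2062² = 0.000955 + 0.030730 + 0.051438 + 0.012860 + 0.003832 + 0.001697 + 0.020822 + 0.042518 = 0.164852
B = 1 / 0.164852 = 6.0660
Bₛ = (B − 1)/(n − 1) = (6.0660 − 1)/(8 − 1) = 5.0660/7 = 0.7237

0.72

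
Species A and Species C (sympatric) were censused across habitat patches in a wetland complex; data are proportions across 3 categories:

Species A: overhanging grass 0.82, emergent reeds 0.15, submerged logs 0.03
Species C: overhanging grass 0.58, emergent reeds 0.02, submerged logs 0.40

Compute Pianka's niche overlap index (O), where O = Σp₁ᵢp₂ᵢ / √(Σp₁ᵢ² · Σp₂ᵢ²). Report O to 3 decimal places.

Σ p₁ᵢp₂ᵢ = 0.4756 + 0.0030 + 0.0120 = 0.4906
Σp_1ᵢ² = 0.82² + 0.15² + 0.03² = 0.6724 + 0.0225 + 0.0009 = 0.6958
Σp_2ᵢ² = 0.58² + 0.02² + 0.40² = 0.3364 + 0.0004 + 0.1600 = 0.4968
O = 0.4906 / √(0.6958 × 0.4968) = 0.4906 / 0.587940 = 0.83444

0.834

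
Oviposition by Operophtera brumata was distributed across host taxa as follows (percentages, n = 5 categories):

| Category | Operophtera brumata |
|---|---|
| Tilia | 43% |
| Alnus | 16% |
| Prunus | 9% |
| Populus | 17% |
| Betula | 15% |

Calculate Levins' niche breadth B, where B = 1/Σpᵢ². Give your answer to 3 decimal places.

Convert percentages to proportions (divide by 100).
Σpᵢ² = 0.43² + 0.16² + 0.09² + 0.17² + 0.15² = 0.1849 + 0.0256 + 0.0081 + 0.0289 + 0.0225 = 0.2700
B = 1 / 0.2700 = 3.70370

3.704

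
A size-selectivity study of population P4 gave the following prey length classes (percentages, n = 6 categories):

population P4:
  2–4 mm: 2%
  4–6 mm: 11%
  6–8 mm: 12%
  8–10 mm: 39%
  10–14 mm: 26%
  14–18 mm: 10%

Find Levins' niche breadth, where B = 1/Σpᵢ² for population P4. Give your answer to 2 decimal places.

3.90

Convert percentages to proportions (divide by 100).
Σpᵢ² = 0.02² + 0.11² + 0.12² + 0.39² + 0.26² + 0.10² = 0.0004 + 0.0121 + 0.0144 + 0.1521 + 0.0676 + 0.0100 = 0.2566
B = 1 / 0.2566 = 3.8971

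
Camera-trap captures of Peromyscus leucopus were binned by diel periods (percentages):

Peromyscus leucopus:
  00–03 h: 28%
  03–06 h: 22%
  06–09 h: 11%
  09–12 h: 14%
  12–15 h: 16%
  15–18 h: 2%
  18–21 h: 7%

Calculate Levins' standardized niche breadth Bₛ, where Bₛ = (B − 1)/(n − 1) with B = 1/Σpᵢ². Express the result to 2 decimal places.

0.71

Convert percentages to proportions (divide by 100).
Σpᵢ² = 0.28² + 0.22² + 0.11² + 0.14² + 0.16² + 0.02² + 0.07² = 0.0784 + 0.0484 + 0.0121 + 0.0196 + 0.0256 + 0.0004 + 0.0049 = 0.1894
B = 1 / 0.1894 = 5.2798
Bₛ = (B − 1)/(n − 1) = (5.2798 − 1)/(7 − 1) = 4.2798/6 = 0.7133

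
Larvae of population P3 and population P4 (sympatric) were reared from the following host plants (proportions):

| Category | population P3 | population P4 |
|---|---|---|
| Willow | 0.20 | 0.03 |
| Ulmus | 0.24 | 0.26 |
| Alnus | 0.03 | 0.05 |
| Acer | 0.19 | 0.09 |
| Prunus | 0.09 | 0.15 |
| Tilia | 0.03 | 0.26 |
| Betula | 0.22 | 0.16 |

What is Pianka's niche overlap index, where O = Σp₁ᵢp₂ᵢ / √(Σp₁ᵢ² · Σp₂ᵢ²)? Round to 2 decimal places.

0.74

Σ p₁ᵢp₂ᵢ = 0.0060 + 0.0624 + 0.0015 + 0.0171 + 0.0135 + 0.0078 + 0.0352 = 0.1435
Σp_1ᵢ² = 0.20² + 0.24² + 0.03² + 0.19² + 0.09² + 0.03² + 0.22² = 0.0400 + 0.0576 + 0.0009 + 0.0361 + 0.0081 + 0.0009 + 0.0484 = 0.1920
Σp_2ᵢ² = 0.03² + 0.26² + 0.05² + 0.09² + 0.15² + 0.26² + 0.16² = 0.0009 + 0.0676 + 0.0025 + 0.0081 + 0.0225 + 0.0676 + 0.0256 = 0.1948
O = 0.1435 / √(0.1920 × 0.1948) = 0.1435 / 0.19339 = 0.7420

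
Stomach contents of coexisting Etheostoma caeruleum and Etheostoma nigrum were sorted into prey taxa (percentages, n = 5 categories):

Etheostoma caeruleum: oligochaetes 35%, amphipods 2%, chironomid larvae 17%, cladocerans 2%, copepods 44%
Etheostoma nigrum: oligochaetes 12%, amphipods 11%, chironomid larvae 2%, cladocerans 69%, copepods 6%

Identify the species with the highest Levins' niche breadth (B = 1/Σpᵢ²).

Etheostoma caeruleum

Convert percentages to proportions (divide by 100).
Σp_caerᵢ² = 0.35² + 0.02² + 0.17² + 0.02² + 0.44² = 0.1225 + 0.0004 + 0.0289 + 0.0004 + 0.1936 = 0.3458
B_caer = 1 / 0.3458 = 2.8918
Σp_nigrᵢ² = 0.12² + 0.11² + 0.02² + 0.69² + 0.06² = 0.0144 + 0.0121 + 0.0004 + 0.4761 + 0.0036 = 0.5066
B_nigr = 1 / 0.5066 = 1.9739
Highest B → broadest niche (most generalist): Etheostoma caeruleum (B = 2.89).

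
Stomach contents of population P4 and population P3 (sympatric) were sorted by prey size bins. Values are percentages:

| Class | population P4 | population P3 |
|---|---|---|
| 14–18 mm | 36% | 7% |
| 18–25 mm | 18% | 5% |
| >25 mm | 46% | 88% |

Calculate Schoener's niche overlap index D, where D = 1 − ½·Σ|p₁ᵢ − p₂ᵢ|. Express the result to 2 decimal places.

0.58

Convert percentages to proportions (divide by 100).
Σ|p₁ᵢ − p₂ᵢ| = 0.29 + 0.13 + 0.42 = 0.84
D = 1 − ½ × 0.84 = 1 − 0.420 = 0.5800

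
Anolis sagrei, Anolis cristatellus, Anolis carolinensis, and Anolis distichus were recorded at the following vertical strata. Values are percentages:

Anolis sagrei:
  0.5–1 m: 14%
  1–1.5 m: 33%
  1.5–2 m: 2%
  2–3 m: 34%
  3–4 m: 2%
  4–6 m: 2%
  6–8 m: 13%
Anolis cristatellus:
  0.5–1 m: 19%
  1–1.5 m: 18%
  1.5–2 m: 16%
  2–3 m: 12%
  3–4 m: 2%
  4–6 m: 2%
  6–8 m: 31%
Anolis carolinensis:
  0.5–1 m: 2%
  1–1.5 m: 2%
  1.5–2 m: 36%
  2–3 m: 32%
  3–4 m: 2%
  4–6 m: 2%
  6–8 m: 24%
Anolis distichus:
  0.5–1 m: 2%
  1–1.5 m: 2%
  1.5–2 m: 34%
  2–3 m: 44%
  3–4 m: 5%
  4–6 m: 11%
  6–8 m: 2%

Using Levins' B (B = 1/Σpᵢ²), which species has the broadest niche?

Convert percentages to proportions (divide by 100).
Σp_sagrᵢ² = 0.14² + 0.33² + 0.02² + 0.34² + 0.02² + 0.02² + 0.13² = 0.0196 + 0.1089 + 0.0004 + 0.1156 + 0.0004 + 0.0004 + 0.0169 = 0.2622
B_sagr = 1 / 0.2622 = 3.8139
Σp_crisᵢ² = 0.19² + 0.18² + 0.16² + 0.12² + 0.02² + 0.02² + 0.31² = 0.0361 + 0.0324 + 0.0256 + 0.0144 + 0.0004 + 0.0004 + 0.0961 = 0.2054
B_cris = 1 / 0.2054 = 4.8685
Σp_caroᵢ² = 0.02² + 0.02² + 0.36² + 0.32² + 0.02² + 0.02² + 0.24² = 0.0004 + 0.0004 + 0.1296 + 0.1024 + 0.0004 + 0.0004 + 0.0576 = 0.2912
B_caro = 1 / 0.2912 = 3.4341
Σp_distᵢ² = 0.02² + 0.02² + 0.34² + 0.44² + 0.05² + 0.11² + 0.02² = 0.0004 + 0.0004 + 0.1156 + 0.1936 + 0.0025 + 0.0121 + 0.0004 = 0.3250
B_dist = 1 / 0.3250 = 3.0769
Highest B → broadest niche (most generalist): Anolis cristatellus (B = 4.87).

Anolis cristatellus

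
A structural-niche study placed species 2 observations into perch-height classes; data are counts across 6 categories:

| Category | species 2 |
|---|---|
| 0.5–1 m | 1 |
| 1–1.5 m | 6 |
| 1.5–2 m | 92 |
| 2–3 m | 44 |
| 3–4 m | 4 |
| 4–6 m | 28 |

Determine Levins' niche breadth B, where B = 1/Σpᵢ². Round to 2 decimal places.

Proportions for species 2 (n=175): 1/175=0.0057, 6/175=0.0343, 92/175=0.5257, 44/175=0.2514, 4/175=0.0229, 28/175=0.1600
Σpᵢ² = 0.0057² + 0.0343² + 0.5257² + 0.2514² + 0.0229² + 0.1600² = 0.000032 + 0.001176 + 0.276360 + 0.063202 + 0.000524 + 0.025600 = 0.366894
B = 1 / 0.366894 = 2.7256

2.73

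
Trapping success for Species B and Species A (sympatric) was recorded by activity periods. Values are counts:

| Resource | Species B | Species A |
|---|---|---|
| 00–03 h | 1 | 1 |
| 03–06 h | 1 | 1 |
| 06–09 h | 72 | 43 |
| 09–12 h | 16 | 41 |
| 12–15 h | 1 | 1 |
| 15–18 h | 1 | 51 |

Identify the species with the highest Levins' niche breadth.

Proportions for Species B (n=92): 1/92=0.0109, 1/92=0.0109, 72/92=0.7826, 16/92=0.1739, 1/92=0.0109, 1/92=0.0109
Proportions for Species A (n=138): 1/138=0.0072, 1/138=0.0072, 43/138=0.3116, 41/138=0.2971, 1/138=0.0072, 51/138=0.3696
Σp_Bᵢ² = 0.0109² + 0.0109² + 0.7826² + 0.1739² + 0.0109² + 0.0109² = 0.000119 + 0.000119 + 0.612463 + 0.030241 + 0.000119 + 0.000119 = 0.643180
B_B = 1 / 0.643180 = 1.5548
Σp_Aᵢ² = 0.0072² + 0.0072² + 0.3116² + 0.2971² + 0.0072² + 0.3696² = 0.000052 + 0.000052 + 0.097095 + 0.088268 + 0.000052 + 0.136604 = 0.322123
B_A = 1 / 0.322123 = 3.1044
Highest B → broadest niche (most generalist): Species A (B = 3.10).

Species A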